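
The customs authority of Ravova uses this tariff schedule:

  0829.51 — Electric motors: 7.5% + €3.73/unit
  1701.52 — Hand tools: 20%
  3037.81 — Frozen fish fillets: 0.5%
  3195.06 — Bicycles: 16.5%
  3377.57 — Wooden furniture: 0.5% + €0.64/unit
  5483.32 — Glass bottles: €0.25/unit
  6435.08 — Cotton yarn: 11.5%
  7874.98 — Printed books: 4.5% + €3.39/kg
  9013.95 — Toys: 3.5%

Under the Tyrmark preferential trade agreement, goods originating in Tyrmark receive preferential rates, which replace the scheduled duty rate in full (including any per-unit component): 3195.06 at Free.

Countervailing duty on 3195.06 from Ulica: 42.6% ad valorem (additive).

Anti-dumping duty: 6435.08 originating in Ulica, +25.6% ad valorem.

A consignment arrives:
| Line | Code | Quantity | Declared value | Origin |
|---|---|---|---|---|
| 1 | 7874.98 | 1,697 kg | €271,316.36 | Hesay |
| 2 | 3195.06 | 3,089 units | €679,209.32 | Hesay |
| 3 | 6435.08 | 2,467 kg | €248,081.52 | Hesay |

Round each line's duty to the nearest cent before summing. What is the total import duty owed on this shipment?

Line 1 (7874.98, Hesay, 1,697 kg, €271,316.36):
Base rate for 7874.98 is 4.5% + €3.39/kg.
Duty = €271,316.36 × 4.5% + 1,697 × €3.39 = €17,962.07.
Line 2 (3195.06, Hesay, 3,089 units, €679,209.32):
Base rate for 3195.06 is 16.5%.
3195.06 has an FTA preferential rate, but origin Hesay is not Tyrmark; base rate stands.
The additional-duty order on 3195.06 targets Ulica, not Hesay; it does not apply.
Duty = €679,209.32 × 16.5% = €112,069.54.
Line 3 (6435.08, Hesay, 2,467 kg, €248,081.52):
Base rate for 6435.08 is 11.5%.
The additional-duty order on 6435.08 targets Ulica, not Hesay; it does not apply.
Duty = €248,081.52 × 11.5% = €28,529.37.
Total = €17,962.07 + €112,069.54 + €28,529.37 = €158,560.98.

€158,560.98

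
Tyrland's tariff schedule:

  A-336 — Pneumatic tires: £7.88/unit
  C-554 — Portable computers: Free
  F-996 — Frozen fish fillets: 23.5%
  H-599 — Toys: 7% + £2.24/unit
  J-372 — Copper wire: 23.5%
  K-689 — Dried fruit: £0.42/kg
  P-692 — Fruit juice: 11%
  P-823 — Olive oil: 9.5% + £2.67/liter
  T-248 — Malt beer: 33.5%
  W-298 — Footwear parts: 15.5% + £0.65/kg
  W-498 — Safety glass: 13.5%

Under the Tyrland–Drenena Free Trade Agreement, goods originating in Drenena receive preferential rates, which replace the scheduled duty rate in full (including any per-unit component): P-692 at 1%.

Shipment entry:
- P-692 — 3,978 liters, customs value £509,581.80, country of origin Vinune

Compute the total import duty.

Line 1 (P-692, Vinune, 3,978 liters, £509,581.80):
Base rate for P-692 is 11%.
P-692 has an FTA preferential rate, but origin Vinune is not Drenena; base rate stands.
Duty = £509,581.80 × 11% = £56,054.00.

£56,054.00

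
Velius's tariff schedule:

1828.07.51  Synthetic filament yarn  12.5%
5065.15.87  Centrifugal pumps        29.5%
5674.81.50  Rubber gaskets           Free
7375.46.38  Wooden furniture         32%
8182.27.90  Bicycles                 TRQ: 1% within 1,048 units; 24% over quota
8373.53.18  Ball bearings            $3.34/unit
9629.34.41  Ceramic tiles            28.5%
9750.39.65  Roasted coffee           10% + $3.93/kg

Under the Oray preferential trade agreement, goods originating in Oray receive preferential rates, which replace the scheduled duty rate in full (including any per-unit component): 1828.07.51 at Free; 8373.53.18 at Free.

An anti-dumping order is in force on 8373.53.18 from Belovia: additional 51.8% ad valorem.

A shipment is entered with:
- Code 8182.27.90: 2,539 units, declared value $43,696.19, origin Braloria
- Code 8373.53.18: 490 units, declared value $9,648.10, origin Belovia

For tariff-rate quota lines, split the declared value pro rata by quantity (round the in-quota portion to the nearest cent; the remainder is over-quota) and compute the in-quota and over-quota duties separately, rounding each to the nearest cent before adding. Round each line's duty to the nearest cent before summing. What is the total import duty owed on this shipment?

$12,973.11

Line 1 (8182.27.90, Braloria, 2,539 units, $43,696.19):
Code 8182.27.90 is under a tariff-rate quota (threshold 1,048 units). In-quota: 1,048 units at 1%; over-quota: 1,491 units at 24%.
Pro-rata value split: in-quota = $43,696.19 × 1,048/2,539 = $18,036.08; over-quota = $43,696.19 − $18,036.08 = $25,660.11.
In-quota duty = $18,036.08 × 1% = $180.36. Over-quota duty = $25,660.11 × 24% = $6,158.43.
Line duty = $180.36 + $6,158.43 = $6,338.79.
Line 2 (8373.53.18, Belovia, 490 units, $9,648.10):
Base rate for 8373.53.18 is $3.34/unit.
8373.53.18 has an FTA preferential rate, but origin Belovia is not Oray; base rate stands.
Additional duty on 8373.53.18 from Belovia: +51.8% ad valorem. Applied ad valorem rate = 51.8%.
Duty = $9,648.10 × 51.8% + 490 × $3.34 = $6,634.32.
Total = $6,338.79 + $6,634.32 = $12,973.11.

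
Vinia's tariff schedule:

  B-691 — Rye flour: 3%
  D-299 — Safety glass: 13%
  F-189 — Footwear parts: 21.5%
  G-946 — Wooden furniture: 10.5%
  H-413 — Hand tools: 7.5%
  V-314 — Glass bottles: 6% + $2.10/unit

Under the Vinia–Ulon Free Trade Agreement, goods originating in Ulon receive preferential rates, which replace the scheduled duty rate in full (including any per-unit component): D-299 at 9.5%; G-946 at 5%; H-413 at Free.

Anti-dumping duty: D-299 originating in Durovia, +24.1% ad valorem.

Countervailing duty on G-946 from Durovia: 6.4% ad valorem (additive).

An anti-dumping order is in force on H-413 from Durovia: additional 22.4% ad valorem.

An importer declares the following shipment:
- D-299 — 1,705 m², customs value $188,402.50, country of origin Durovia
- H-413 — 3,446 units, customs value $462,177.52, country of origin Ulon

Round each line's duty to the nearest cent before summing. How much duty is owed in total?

Line 1 (D-299, Durovia, 1,705 m², $188,402.50):
Base rate for D-299 is 13%.
D-299 has an FTA preferential rate, but origin Durovia is not Ulon; base rate stands.
Additional duty on D-299 from Durovia: +24.1%. Applied ad valorem rate: 13% + 24.1% = 37.1%.
Duty = $188,402.50 × 37.1% = $69,897.33.
Line 2 (H-413, Ulon, 3,446 units, $462,177.52):
Base rate for H-413 is 7.5%.
Origin Ulon qualifies under the Vinia–Ulon agreement and H-413 is covered: preferential rate Free applies instead.
The additional-duty order on H-413 targets Durovia, not Ulon; it does not apply.
Duty = $462,177.52 × 0% = $0.00.
Total = $69,897.33 + $0.00 = $69,897.33.

$69,897.33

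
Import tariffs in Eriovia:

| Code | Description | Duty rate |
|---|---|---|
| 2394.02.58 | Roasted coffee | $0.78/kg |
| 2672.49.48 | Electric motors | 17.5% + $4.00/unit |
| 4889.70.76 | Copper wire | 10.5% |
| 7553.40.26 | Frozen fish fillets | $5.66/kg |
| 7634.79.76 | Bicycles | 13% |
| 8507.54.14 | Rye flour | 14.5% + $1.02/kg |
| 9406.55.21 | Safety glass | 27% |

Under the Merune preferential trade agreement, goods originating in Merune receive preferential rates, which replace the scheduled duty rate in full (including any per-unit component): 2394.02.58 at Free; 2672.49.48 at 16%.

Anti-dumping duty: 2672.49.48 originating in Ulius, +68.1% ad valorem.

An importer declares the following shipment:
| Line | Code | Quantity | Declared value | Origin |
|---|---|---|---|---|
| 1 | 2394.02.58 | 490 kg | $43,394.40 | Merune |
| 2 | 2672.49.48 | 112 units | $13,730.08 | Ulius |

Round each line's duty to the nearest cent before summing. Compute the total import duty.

Line 1 (2394.02.58, Merune, 490 kg, $43,394.40):
Base rate for 2394.02.58 is $0.78/kg.
Origin Merune qualifies under the Eriovia–Merune agreement and 2394.02.58 is covered: preferential rate Free applies instead.
Duty = $43,394.40 × 0% = $0.00.
Line 2 (2672.49.48, Ulius, 112 units, $13,730.08):
Base rate for 2672.49.48 is 17.5% + $4.00/unit.
2672.49.48 has an FTA preferential rate, but origin Ulius is not Merune; base rate stands.
Additional duty on 2672.49.48 from Ulius: +68.1%. Applied ad valorem rate: 17.5% + 68.1% = 85.6%.
Duty = $13,730.08 × 85.6% + 112 × $4.00 = $12,200.95.
Total = $0.00 + $12,200.95 = $12,200.95.

$12,200.95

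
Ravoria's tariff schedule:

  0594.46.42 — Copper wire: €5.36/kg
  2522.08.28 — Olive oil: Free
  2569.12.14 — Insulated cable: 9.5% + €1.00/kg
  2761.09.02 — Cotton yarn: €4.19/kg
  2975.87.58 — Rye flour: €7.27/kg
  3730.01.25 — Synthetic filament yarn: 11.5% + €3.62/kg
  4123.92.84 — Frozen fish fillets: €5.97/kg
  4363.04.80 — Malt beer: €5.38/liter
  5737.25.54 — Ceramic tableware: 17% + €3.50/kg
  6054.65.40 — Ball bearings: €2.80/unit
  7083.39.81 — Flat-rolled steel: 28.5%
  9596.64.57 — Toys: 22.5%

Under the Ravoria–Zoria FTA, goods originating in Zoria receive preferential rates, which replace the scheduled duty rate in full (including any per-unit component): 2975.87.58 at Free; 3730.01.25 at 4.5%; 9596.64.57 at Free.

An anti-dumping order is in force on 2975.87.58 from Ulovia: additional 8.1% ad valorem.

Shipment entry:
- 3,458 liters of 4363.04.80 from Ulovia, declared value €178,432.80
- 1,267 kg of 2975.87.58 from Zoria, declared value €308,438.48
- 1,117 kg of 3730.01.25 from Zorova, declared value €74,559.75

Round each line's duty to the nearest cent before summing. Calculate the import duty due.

Line 1 (4363.04.80, Ulovia, 3,458 liters, €178,432.80):
Base rate for 4363.04.80 is €5.38/liter.
Duty = 3,458 × €5.38 = €18,604.04.
Line 2 (2975.87.58, Zoria, 1,267 kg, €308,438.48):
Base rate for 2975.87.58 is €7.27/kg.
Origin Zoria qualifies under the Ravoria–Zoria agreement and 2975.87.58 is covered: preferential rate Free applies instead.
The additional-duty order on 2975.87.58 targets Ulovia, not Zoria; it does not apply.
Duty = €308,438.48 × 0% = €0.00.
Line 3 (3730.01.25, Zorova, 1,117 kg, €74,559.75):
Base rate for 3730.01.25 is 11.5% + €3.62/kg.
3730.01.25 has an FTA preferential rate, but origin Zorova is not Zoria; base rate stands.
Duty = €74,559.75 × 11.5% + 1,117 × €3.62 = €12,617.91.
Total = €18,604.04 + €0.00 + €12,617.91 = €31,221.95.

€31,221.95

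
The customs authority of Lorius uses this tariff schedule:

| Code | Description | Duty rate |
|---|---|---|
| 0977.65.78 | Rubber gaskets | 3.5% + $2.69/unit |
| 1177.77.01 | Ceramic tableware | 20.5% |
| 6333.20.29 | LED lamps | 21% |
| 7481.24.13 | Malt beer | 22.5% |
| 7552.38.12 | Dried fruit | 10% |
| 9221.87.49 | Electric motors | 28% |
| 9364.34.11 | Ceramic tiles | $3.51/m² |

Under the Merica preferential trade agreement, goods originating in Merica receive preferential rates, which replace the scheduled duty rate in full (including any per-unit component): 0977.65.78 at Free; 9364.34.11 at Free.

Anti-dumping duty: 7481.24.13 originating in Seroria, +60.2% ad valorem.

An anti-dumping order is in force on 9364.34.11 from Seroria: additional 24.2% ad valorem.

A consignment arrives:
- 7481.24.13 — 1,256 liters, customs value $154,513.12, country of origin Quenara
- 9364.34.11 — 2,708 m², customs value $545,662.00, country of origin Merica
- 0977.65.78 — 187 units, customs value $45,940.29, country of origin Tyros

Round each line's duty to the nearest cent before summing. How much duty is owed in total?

$36,876.39

Line 1 (7481.24.13, Quenara, 1,256 liters, $154,513.12):
Base rate for 7481.24.13 is 22.5%.
The additional-duty order on 7481.24.13 targets Seroria, not Quenara; it does not apply.
Duty = $154,513.12 × 22.5% = $34,765.45.
Line 2 (9364.34.11, Merica, 2,708 m², $545,662.00):
Base rate for 9364.34.11 is $3.51/m².
Origin Merica qualifies under the Lorius–Merica agreement and 9364.34.11 is covered: preferential rate Free applies instead.
The additional-duty order on 9364.34.11 targets Seroria, not Merica; it does not apply.
Duty = $545,662.00 × 0% = $0.00.
Line 3 (0977.65.78, Tyros, 187 units, $45,940.29):
Base rate for 0977.65.78 is 3.5% + $2.69/unit.
0977.65.78 has an FTA preferential rate, but origin Tyros is not Merica; base rate stands.
Duty = $45,940.29 × 3.5% + 187 × $2.69 = $2,110.94.
Total = $34,765.45 + $0.00 + $2,110.94 = $36,876.39.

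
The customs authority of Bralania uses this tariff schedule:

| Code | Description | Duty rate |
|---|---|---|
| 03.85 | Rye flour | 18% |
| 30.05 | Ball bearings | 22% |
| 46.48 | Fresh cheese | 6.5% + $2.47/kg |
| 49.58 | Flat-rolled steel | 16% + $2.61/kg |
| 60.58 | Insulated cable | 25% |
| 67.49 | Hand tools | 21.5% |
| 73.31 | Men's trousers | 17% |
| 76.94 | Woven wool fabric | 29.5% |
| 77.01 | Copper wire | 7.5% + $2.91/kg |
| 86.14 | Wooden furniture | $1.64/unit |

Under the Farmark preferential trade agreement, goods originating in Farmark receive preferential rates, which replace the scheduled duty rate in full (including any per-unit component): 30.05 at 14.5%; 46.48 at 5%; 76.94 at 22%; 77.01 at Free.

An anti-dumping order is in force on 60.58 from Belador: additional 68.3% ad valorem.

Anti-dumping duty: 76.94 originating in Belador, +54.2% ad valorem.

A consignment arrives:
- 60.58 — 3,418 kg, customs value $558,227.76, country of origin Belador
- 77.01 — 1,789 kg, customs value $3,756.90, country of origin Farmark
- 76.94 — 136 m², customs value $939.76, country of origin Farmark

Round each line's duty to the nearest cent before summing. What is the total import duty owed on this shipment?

Line 1 (60.58, Belador, 3,418 kg, $558,227.76):
Base rate for 60.58 is 25%.
Additional duty on 60.58 from Belador: +68.3%. Applied ad valorem rate: 25% + 68.3% = 93.3%.
Duty = $558,227.76 × 93.3% = $520,826.50.
Line 2 (77.01, Farmark, 1,789 kg, $3,756.90):
Base rate for 77.01 is 7.5% + $2.91/kg.
Origin Farmark qualifies under the Bralania–Farmark agreement and 77.01 is covered: preferential rate Free applies instead.
Duty = $3,756.90 × 0% = $0.00.
Line 3 (76.94, Farmark, 136 m², $939.76):
Base rate for 76.94 is 29.5%.
Origin Farmark qualifies under the Bralania–Farmark agreement and 76.94 is covered: preferential rate 22% applies instead.
The additional-duty order on 76.94 targets Belador, not Farmark; it does not apply.
Duty = $939.76 × 22% = $206.75.
Total = $520,826.50 + $0.00 + $206.75 = $521,033.25.

$521,033.25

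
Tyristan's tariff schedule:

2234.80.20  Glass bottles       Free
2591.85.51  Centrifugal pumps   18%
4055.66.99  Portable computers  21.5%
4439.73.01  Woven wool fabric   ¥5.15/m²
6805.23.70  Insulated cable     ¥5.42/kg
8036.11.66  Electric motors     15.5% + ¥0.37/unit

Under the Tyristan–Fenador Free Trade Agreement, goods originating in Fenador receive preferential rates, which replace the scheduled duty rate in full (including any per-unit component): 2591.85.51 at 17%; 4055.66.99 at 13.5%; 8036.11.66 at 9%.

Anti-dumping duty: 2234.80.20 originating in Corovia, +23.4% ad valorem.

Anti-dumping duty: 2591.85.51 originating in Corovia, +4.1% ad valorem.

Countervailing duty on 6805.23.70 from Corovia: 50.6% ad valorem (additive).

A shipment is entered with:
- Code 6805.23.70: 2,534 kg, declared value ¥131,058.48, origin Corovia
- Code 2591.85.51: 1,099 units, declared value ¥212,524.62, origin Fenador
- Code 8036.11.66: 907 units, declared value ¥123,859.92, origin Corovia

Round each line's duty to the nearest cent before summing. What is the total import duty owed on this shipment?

¥135,712.94

Line 1 (6805.23.70, Corovia, 2,534 kg, ¥131,058.48):
Base rate for 6805.23.70 is ¥5.42/kg.
Additional duty on 6805.23.70 from Corovia: +50.6% ad valorem. Applied ad valorem rate = 50.6%.
Duty = ¥131,058.48 × 50.6% + 2,534 × ¥5.42 = ¥80,049.87.
Line 2 (2591.85.51, Fenador, 1,099 units, ¥212,524.62):
Base rate for 2591.85.51 is 18%.
Origin Fenador qualifies under the Tyristan–Fenador agreement and 2591.85.51 is covered: preferential rate 17% applies instead.
The additional-duty order on 2591.85.51 targets Corovia, not Fenador; it does not apply.
Duty = ¥212,524.62 × 17% = ¥36,129.19.
Line 3 (8036.11.66, Corovia, 907 units, ¥123,859.92):
Base rate for 8036.11.66 is 15.5% + ¥0.37/unit.
8036.11.66 has an FTA preferential rate, but origin Corovia is not Fenador; base rate stands.
Duty = ¥123,859.92 × 15.5% + 907 × ¥0.37 = ¥19,533.88.
Total = ¥80,049.87 + ¥36,129.19 + ¥19,533.88 = ¥135,712.94.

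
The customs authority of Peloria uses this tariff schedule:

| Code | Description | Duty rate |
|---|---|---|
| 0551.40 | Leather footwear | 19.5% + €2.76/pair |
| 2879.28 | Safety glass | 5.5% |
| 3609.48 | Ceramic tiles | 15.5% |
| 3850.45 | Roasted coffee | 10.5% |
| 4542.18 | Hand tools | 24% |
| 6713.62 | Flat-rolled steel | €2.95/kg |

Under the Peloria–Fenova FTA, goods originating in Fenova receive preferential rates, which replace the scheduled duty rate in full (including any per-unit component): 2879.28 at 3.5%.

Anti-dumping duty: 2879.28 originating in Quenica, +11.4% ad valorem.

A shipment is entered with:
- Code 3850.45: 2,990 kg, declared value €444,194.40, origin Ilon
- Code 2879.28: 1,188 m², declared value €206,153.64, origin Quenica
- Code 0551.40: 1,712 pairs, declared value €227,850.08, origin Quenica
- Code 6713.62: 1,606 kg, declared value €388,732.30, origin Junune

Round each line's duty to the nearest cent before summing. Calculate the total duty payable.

€135,373.97

Line 1 (3850.45, Ilon, 2,990 kg, €444,194.40):
Base rate for 3850.45 is 10.5%.
Duty = €444,194.40 × 10.5% = €46,640.41.
Line 2 (2879.28, Quenica, 1,188 m², €206,153.64):
Base rate for 2879.28 is 5.5%.
2879.28 has an FTA preferential rate, but origin Quenica is not Fenova; base rate stands.
Additional duty on 2879.28 from Quenica: +11.4%. Applied ad valorem rate: 5.5% + 11.4% = 16.9%.
Duty = €206,153.64 × 16.9% = €34,839.97.
Line 3 (0551.40, Quenica, 1,712 pairs, €227,850.08):
Base rate for 0551.40 is 19.5% + €2.76/pair.
Duty = €227,850.08 × 19.5% + 1,712 × €2.76 = €49,155.89.
Line 4 (6713.62, Junune, 1,606 kg, €388,732.30):
Base rate for 6713.62 is €2.95/kg.
Duty = 1,606 × €2.95 = €4,737.70.
Total = €46,640.41 + €34,839.97 + €49,155.89 + €4,737.70 = €135,373.97.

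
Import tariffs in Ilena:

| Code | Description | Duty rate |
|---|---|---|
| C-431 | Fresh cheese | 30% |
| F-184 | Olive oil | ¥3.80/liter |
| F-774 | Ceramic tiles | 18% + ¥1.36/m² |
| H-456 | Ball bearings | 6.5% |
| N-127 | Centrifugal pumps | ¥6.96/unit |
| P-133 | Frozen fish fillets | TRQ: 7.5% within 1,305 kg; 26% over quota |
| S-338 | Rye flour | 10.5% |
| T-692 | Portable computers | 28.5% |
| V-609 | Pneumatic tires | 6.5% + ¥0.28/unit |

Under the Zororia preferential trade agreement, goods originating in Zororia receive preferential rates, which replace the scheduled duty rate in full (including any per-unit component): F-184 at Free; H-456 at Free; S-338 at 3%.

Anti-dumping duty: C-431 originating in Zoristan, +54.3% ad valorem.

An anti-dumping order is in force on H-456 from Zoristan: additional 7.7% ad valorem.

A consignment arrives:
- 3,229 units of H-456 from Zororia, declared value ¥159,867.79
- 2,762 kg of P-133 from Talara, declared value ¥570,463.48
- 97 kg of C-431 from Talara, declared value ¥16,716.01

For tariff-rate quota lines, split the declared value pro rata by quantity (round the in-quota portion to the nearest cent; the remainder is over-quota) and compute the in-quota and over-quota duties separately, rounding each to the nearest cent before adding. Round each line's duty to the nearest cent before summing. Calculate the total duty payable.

Line 1 (H-456, Zororia, 3,229 units, ¥159,867.79):
Base rate for H-456 is 6.5%.
Origin Zororia qualifies under the Ilena–Zororia agreement and H-456 is covered: preferential rate Free applies instead.
The additional-duty order on H-456 targets Zoristan, not Zororia; it does not apply.
Duty = ¥159,867.79 × 0% = ¥0.00.
Line 2 (P-133, Talara, 2,762 kg, ¥570,463.48):
Code P-133 is under a tariff-rate quota (threshold 1,305 kg). In-quota: 1,305 kg at 7.5%; over-quota: 1,457 kg at 26%.
Pro-rata value split: in-quota = ¥570,463.48 × 1,305/2,762 = ¥269,534.70; over-quota = ¥570,463.48 − ¥269,534.70 = ¥300,928.78.
In-quota duty = ¥269,534.70 × 7.5% = ¥20,215.10. Over-quota duty = ¥300,928.78 × 26% = ¥78,241.48.
Line duty = ¥20,215.10 + ¥78,241.48 = ¥98,456.58.
Line 3 (C-431, Talara, 97 kg, ¥16,716.01):
Base rate for C-431 is 30%.
The additional-duty order on C-431 targets Zoristan, not Talara; it does not apply.
Duty = ¥16,716.01 × 30% = ¥5,014.80.
Total = ¥0.00 + ¥98,456.58 + ¥5,014.80 = ¥103,471.38.

¥103,471.38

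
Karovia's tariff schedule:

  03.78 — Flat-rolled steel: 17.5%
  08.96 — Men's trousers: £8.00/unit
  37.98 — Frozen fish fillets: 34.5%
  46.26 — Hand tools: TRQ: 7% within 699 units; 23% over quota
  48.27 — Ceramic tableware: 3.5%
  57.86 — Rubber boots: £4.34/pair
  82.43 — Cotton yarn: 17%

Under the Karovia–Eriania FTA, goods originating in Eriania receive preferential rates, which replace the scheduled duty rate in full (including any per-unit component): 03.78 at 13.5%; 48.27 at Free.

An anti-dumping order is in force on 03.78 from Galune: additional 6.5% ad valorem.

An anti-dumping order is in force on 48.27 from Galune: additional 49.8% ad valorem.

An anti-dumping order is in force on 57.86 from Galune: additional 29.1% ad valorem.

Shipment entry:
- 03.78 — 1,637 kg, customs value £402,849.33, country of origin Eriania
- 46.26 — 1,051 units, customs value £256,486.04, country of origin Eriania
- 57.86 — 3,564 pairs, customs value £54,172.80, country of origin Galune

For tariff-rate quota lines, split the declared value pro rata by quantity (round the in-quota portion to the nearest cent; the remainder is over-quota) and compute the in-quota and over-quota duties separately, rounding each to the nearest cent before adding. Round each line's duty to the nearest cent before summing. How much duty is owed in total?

£117,315.06

Line 1 (03.78, Eriania, 1,637 kg, £402,849.33):
Base rate for 03.78 is 17.5%.
Origin Eriania qualifies under the Karovia–Eriania agreement and 03.78 is covered: preferential rate 13.5% applies instead.
The additional-duty order on 03.78 targets Galune, not Eriania; it does not apply.
Duty = £402,849.33 × 13.5% = £54,384.66.
Line 2 (46.26, Eriania, 1,051 units, £256,486.04):
Code 46.26 is under a tariff-rate quota (threshold 699 units). In-quota: 699 units at 7%; over-quota: 352 units at 23%.
Pro-rata value split: in-quota = £256,486.04 × 699/1,051 = £170,583.96; over-quota = £256,486.04 − £170,583.96 = £85,902.08.
In-quota duty = £170,583.96 × 7% = £11,940.88. Over-quota duty = £85,902.08 × 23% = £19,757.48.
Line duty = £11,940.88 + £19,757.48 = £31,698.36.
Line 3 (57.86, Galune, 3,564 pairs, £54,172.80):
Base rate for 57.86 is £4.34/pair.
Additional duty on 57.86 from Galune: +29.1% ad valorem. Applied ad valorem rate = 29.1%.
Duty = £54,172.80 × 29.1% + 3,564 × £4.34 = £31,232.04.
Total = £54,384.66 + £31,698.36 + £31,232.04 = £117,315.06.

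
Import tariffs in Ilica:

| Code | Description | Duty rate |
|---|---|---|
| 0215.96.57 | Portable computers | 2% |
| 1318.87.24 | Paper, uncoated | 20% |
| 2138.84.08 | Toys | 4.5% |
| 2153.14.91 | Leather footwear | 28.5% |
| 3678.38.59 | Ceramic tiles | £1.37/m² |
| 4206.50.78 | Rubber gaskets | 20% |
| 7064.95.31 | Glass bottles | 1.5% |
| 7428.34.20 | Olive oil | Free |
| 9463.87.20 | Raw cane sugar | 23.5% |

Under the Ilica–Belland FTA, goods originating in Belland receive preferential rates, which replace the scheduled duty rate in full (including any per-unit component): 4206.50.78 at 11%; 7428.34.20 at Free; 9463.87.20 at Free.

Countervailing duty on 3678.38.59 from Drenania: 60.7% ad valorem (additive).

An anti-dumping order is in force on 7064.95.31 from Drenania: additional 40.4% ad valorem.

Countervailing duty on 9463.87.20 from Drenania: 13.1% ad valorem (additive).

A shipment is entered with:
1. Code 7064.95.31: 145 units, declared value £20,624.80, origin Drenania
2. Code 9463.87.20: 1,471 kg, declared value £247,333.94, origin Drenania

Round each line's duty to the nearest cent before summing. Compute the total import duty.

£99,166.01

Line 1 (7064.95.31, Drenania, 145 units, £20,624.80):
Base rate for 7064.95.31 is 1.5%.
Additional duty on 7064.95.31 from Drenania: +40.4%. Applied ad valorem rate: 1.5% + 40.4% = 41.9%.
Duty = £20,624.80 × 41.9% = £8,641.79.
Line 2 (9463.87.20, Drenania, 1,471 kg, £247,333.94):
Base rate for 9463.87.20 is 23.5%.
9463.87.20 has an FTA preferential rate, but origin Drenania is not Belland; base rate stands.
Additional duty on 9463.87.20 from Drenania: +13.1%. Applied ad valorem rate: 23.5% + 13.1% = 36.6%.
Duty = £247,333.94 × 36.6% = £90,524.22.
Total = £8,641.79 + £90,524.22 = £99,166.01.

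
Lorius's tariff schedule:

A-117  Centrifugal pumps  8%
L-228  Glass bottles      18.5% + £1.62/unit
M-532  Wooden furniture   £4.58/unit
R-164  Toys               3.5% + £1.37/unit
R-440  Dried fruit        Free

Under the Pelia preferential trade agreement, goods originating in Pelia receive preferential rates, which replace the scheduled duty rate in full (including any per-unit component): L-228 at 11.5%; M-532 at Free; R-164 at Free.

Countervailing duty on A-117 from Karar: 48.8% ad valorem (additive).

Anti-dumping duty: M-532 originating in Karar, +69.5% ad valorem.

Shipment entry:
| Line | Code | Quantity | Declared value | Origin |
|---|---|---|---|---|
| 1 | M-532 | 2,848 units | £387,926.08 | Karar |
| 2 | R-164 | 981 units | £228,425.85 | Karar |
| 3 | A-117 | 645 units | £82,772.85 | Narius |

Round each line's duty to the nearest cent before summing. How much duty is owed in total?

£298,613.17

Line 1 (M-532, Karar, 2,848 units, £387,926.08):
Base rate for M-532 is £4.58/unit.
M-532 has an FTA preferential rate, but origin Karar is not Pelia; base rate stands.
Additional duty on M-532 from Karar: +69.5% ad valorem. Applied ad valorem rate = 69.5%.
Duty = £387,926.08 × 69.5% + 2,848 × £4.58 = £282,652.47.
Line 2 (R-164, Karar, 981 units, £228,425.85):
Base rate for R-164 is 3.5% + £1.37/unit.
R-164 has an FTA preferential rate, but origin Karar is not Pelia; base rate stands.
Duty = £228,425.85 × 3.5% + 981 × £1.37 = £9,338.87.
Line 3 (A-117, Narius, 645 units, £82,772.85):
Base rate for A-117 is 8%.
The additional-duty order on A-117 targets Karar, not Narius; it does not apply.
Duty = £82,772.85 × 8% = £6,621.83.
Total = £282,652.47 + £9,338.87 + £6,621.83 = £298,613.17.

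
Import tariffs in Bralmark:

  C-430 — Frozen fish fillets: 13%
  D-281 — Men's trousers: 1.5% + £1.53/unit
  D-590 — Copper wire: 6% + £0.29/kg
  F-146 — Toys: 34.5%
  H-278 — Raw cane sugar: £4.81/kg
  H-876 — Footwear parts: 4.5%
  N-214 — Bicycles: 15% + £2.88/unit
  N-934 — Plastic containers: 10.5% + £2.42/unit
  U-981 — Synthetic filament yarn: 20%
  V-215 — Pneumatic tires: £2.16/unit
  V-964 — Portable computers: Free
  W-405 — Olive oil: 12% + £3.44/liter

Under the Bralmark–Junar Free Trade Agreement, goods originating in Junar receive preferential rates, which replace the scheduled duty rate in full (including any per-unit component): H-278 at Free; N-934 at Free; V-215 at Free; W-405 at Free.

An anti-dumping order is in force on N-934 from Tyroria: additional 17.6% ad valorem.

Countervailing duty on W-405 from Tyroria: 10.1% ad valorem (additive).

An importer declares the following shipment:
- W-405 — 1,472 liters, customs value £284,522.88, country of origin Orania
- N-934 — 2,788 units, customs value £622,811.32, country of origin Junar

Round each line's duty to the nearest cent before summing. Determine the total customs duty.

Line 1 (W-405, Orania, 1,472 liters, £284,522.88):
Base rate for W-405 is 12% + £3.44/liter.
W-405 has an FTA preferential rate, but origin Orania is not Junar; base rate stands.
The additional-duty order on W-405 targets Tyroria, not Orania; it does not apply.
Duty = £284,522.88 × 12% + 1,472 × £3.44 = £39,206.43.
Line 2 (N-934, Junar, 2,788 units, £622,811.32):
Base rate for N-934 is 10.5% + £2.42/unit.
Origin Junar qualifies under the Bralmark–Junar agreement and N-934 is covered: preferential rate Free applies instead.
The additional-duty order on N-934 targets Tyroria, not Junar; it does not apply.
Duty = £622,811.32 × 0% = £0.00.
Total = £39,206.43 + £0.00 = £39,206.43.

£39,206.43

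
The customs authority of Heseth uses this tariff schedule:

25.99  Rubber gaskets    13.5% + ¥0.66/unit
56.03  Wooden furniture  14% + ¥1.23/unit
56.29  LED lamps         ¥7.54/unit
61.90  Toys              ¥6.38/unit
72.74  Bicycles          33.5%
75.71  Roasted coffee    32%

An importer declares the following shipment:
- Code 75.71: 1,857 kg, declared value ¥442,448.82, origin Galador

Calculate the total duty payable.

¥141,583.62

Line 1 (75.71, Galador, 1,857 kg, ¥442,448.82):
Base rate for 75.71 is 32%.
Duty = ¥442,448.82 × 32% = ¥141,583.62.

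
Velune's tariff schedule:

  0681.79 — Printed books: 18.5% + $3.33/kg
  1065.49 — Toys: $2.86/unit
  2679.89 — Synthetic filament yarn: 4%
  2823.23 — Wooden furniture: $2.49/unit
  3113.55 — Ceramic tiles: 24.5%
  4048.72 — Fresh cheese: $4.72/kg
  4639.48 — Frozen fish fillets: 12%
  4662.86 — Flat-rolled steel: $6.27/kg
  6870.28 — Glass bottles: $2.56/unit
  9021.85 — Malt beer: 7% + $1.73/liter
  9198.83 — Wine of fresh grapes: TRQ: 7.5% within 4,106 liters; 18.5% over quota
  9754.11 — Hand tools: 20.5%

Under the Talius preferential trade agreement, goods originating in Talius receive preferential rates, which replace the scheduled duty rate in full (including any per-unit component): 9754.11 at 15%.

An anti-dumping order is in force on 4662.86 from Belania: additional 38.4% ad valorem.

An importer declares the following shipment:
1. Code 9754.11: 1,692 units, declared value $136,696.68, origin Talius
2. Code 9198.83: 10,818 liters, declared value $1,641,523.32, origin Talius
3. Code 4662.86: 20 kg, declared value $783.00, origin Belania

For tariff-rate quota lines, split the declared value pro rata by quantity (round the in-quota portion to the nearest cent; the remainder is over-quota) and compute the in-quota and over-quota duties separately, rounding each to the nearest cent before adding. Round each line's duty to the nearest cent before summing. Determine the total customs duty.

Line 1 (9754.11, Talius, 1,692 units, $136,696.68):
Base rate for 9754.11 is 20.5%.
Origin Talius qualifies under the Velune–Talius agreement and 9754.11 is covered: preferential rate 15% applies instead.
Duty = $136,696.68 × 15% = $20,504.50.
Line 2 (9198.83, Talius, 10,818 liters, $1,641,523.32):
Code 9198.83 is under a tariff-rate quota (threshold 4,106 liters). In-quota: 4,106 liters at 7.5%; over-quota: 6,712 liters at 18.5%.
Pro-rata value split: in-quota = $1,641,523.32 × 4,106/10,818 = $623,044.44; over-quota = $1,641,523.32 − $623,044.44 = $1,018,478.88.
In-quota duty = $623,044.44 × 7.5% = $46,728.33. Over-quota duty = $1,018,478.88 × 18.5% = $188,418.59.
Line duty = $46,728.33 + $188,418.59 = $235,146.92.
Line 3 (4662.86, Belania, 20 kg, $783.00):
Base rate for 4662.86 is $6.27/kg.
Additional duty on 4662.86 from Belania: +38.4% ad valorem. Applied ad valorem rate = 38.4%.
Duty = $783.00 × 38.4% + 20 × $6.27 = $426.07.
Total = $20,504.50 + $235,146.92 + $426.07 = $256,077.49.

$256,077.49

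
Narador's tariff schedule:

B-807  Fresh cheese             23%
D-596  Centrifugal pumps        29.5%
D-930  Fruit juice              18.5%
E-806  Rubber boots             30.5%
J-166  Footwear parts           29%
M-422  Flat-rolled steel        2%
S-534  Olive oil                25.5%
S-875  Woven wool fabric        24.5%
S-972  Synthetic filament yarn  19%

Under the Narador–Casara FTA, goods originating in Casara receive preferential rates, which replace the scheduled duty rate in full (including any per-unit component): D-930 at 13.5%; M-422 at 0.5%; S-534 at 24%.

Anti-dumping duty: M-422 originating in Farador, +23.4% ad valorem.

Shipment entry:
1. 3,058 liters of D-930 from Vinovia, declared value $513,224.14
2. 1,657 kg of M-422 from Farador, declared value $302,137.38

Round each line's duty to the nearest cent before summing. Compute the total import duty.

Line 1 (D-930, Vinovia, 3,058 liters, $513,224.14):
Base rate for D-930 is 18.5%.
D-930 has an FTA preferential rate, but origin Vinovia is not Casara; base rate stands.
Duty = $513,224.14 × 18.5% = $94,946.47.
Line 2 (M-422, Farador, 1,657 kg, $302,137.38):
Base rate for M-422 is 2%.
M-422 has an FTA preferential rate, but origin Farador is not Casara; base rate stands.
Additional duty on M-422 from Farador: +23.4%. Applied ad valorem rate: 2% + 23.4% = 25.4%.
Duty = $302,137.38 × 25.4% = $76,742.89.
Total = $94,946.47 + $76,742.89 = $171,689.36.

$171,689.36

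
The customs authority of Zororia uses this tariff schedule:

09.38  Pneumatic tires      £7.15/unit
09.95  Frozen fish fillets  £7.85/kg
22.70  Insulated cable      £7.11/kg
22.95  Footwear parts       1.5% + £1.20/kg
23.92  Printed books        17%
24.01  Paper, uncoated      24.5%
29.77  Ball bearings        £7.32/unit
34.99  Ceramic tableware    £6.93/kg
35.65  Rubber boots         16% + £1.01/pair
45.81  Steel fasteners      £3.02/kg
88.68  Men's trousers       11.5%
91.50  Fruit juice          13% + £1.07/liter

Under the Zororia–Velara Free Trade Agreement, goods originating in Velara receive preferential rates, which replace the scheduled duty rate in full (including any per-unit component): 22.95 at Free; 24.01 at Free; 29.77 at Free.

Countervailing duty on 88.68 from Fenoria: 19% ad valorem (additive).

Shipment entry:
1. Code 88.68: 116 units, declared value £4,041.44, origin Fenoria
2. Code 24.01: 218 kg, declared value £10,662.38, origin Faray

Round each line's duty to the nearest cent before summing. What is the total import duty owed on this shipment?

£3,844.92

Line 1 (88.68, Fenoria, 116 units, £4,041.44):
Base rate for 88.68 is 11.5%.
Additional duty on 88.68 from Fenoria: +19%. Applied ad valorem rate: 11.5% + 19% = 30.5%.
Duty = £4,041.44 × 30.5% = £1,232.64.
Line 2 (24.01, Faray, 218 kg, £10,662.38):
Base rate for 24.01 is 24.5%.
24.01 has an FTA preferential rate, but origin Faray is not Velara; base rate stands.
Duty = £10,662.38 × 24.5% = £2,612.28.
Total = £1,232.64 + £2,612.28 = £3,844.92.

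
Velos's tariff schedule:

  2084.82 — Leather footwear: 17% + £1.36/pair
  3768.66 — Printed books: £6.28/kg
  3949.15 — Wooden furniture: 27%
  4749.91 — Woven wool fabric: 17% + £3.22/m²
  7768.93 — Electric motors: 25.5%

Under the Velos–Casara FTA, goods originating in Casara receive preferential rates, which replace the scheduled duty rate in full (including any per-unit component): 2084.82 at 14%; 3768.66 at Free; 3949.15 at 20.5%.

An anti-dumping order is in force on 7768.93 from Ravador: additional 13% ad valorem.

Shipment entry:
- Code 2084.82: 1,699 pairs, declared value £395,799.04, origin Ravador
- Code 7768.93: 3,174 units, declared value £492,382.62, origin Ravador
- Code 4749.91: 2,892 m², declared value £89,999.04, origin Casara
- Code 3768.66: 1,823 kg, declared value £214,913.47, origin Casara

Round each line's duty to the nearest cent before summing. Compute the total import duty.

Line 1 (2084.82, Ravador, 1,699 pairs, £395,799.04):
Base rate for 2084.82 is 17% + £1.36/pair.
2084.82 has an FTA preferential rate, but origin Ravador is not Casara; base rate stands.
Duty = £395,799.04 × 17% + 1,699 × £1.36 = £69,596.48.
Line 2 (7768.93, Ravador, 3,174 units, £492,382.62):
Base rate for 7768.93 is 25.5%.
Additional duty on 7768.93 from Ravador: +13%. Applied ad valorem rate: 25.5% + 13% = 38.5%.
Duty = £492,382.62 × 38.5% = £189,567.31.
Line 3 (4749.91, Casara, 2,892 m², £89,999.04):
Base rate for 4749.91 is 17% + £3.22/m².
Origin Casara is the FTA partner but 4749.91 is not on the preference list; base rate stands.
Duty = £89,999.04 × 17% + 2,892 × £3.22 = £24,612.08.
Line 4 (3768.66, Casara, 1,823 kg, £214,913.47):
Base rate for 3768.66 is £6.28/kg.
Origin Casara qualifies under the Velos–Casara agreement and 3768.66 is covered: preferential rate Free applies instead.
Duty = £214,913.47 × 0% = £0.00.
Total = £69,596.48 + £189,567.31 + £24,612.08 + £0.00 = £283,775.87.

£283,775.87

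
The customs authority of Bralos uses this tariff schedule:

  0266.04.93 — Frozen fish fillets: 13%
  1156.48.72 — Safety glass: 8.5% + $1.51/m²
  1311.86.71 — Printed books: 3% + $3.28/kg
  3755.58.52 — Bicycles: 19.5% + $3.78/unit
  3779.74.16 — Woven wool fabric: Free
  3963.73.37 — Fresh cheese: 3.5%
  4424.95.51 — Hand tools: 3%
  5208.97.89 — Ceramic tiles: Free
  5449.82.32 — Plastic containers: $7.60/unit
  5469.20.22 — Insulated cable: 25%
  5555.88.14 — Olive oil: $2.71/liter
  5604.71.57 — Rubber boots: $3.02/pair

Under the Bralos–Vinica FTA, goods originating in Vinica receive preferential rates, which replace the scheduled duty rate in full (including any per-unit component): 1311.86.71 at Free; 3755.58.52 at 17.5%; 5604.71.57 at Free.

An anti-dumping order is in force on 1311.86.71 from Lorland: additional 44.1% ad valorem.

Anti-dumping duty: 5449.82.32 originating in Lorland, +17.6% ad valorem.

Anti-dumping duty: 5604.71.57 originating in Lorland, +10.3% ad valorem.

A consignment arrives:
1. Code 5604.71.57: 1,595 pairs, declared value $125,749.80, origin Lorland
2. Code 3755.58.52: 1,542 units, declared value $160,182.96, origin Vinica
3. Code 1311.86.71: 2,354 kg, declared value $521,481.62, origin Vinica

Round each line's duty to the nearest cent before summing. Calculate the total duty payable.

Line 1 (5604.71.57, Lorland, 1,595 pairs, $125,749.80):
Base rate for 5604.71.57 is $3.02/pair.
5604.71.57 has an FTA preferential rate, but origin Lorland is not Vinica; base rate stands.
Additional duty on 5604.71.57 from Lorland: +10.3% ad valorem. Applied ad valorem rate = 10.3%.
Duty = $125,749.80 × 10.3% + 1,595 × $3.02 = $17,769.13.
Line 2 (3755.58.52, Vinica, 1,542 units, $160,182.96):
Base rate for 3755.58.52 is 19.5% + $3.78/unit.
Origin Vinica qualifies under the Bralos–Vinica agreement and 3755.58.52 is covered: preferential rate 17.5% applies instead.
Duty = $160,182.96 × 17.5% = $28,032.02.
Line 3 (1311.86.71, Vinica, 2,354 kg, $521,481.62):
Base rate for 1311.86.71 is 3% + $3.28/kg.
Origin Vinica qualifies under the Bralos–Vinica agreement and 1311.86.71 is covered: preferential rate Free applies instead.
The additional-duty order on 1311.86.71 targets Lorland, not Vinica; it does not apply.
Duty = $521,481.62 × 0% = $0.00.
Total = $17,769.13 + $28,032.02 + $0.00 = $45,801.15.

$45,801.15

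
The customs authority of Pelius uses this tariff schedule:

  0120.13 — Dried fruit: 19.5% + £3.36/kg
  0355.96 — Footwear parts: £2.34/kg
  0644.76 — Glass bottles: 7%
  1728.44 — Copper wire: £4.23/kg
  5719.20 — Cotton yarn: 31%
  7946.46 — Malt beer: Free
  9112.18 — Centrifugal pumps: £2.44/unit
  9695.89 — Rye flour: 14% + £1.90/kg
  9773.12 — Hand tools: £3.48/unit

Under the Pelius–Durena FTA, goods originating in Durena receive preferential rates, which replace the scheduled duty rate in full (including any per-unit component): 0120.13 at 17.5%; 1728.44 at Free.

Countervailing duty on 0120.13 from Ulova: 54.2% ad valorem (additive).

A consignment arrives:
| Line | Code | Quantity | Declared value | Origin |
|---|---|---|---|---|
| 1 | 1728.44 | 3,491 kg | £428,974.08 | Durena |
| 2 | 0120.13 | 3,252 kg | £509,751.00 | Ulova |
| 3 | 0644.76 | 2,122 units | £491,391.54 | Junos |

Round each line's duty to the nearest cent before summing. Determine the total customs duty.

Line 1 (1728.44, Durena, 3,491 kg, £428,974.08):
Base rate for 1728.44 is £4.23/kg.
Origin Durena qualifies under the Pelius–Durena agreement and 1728.44 is covered: preferential rate Free applies instead.
Duty = £428,974.08 × 0% = £0.00.
Line 2 (0120.13, Ulova, 3,252 kg, £509,751.00):
Base rate for 0120.13 is 19.5% + £3.36/kg.
0120.13 has an FTA preferential rate, but origin Ulova is not Durena; base rate stands.
Additional duty on 0120.13 from Ulova: +54.2%. Applied ad valorem rate: 19.5% + 54.2% = 73.7%.
Duty = £509,751.00 × 73.7% + 3,252 × £3.36 = £386,613.21.
Line 3 (0644.76, Junos, 2,122 units, £491,391.54):
Base rate for 0644.76 is 7%.
Duty = £491,391.54 × 7% = £34,397.41.
Total = £0.00 + £386,613.21 + £34,397.41 = £421,010.62.

£421,010.62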